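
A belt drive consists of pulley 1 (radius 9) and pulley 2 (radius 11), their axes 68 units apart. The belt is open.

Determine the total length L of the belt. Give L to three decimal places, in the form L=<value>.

open belt: β = asin((r2−r1)/C) = asin(2/68) = 1.6854°
wrap1 = π − 2β = 176.6292°
wrap2 = π + 2β = 183.3708°
tangent length = C·cosβ = 67.9706
L = r1·wrap1 + r2·wrap2 + 2·C·cosβ = 9·3.0828 + 11·3.2004 + 2·67.9706 = 198.8907

L=198.891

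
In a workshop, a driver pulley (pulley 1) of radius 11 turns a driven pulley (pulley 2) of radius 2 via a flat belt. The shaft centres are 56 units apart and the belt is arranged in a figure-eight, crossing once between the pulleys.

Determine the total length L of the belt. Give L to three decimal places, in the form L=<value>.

L=155.872

crossed belt: β = asin((r1+r2)/C) = asin(13/56) = 13.4233°
wrap1 = wrap2 = π + 2β = 206.8465°
tangent length = C·cosβ = 54.4702
L = (r1+r2)·wrap + 2·C·cosβ = 13·3.6102 + 2·54.4702 = 155.8723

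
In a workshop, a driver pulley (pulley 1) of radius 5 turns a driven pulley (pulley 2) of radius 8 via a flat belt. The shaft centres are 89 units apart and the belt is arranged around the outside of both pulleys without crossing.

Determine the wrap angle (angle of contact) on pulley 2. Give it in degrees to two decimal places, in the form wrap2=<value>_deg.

wrap2=183.86_deg

open belt: β = asin((r2−r1)/C) = asin(3/89) = 1.9317°
wrap1 = π − 2β = 176.1366°
wrap2 = π + 2β = 183.8634°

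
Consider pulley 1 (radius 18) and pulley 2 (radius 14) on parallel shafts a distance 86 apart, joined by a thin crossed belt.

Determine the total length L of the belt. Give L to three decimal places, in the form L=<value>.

crossed belt: β = asin((r1+r2)/C) = asin(32/86) = 21.8448°
wrap1 = wrap2 = π + 2β = 223.6895°
tangent length = C·cosβ = 79.8248
L = (r1+r2)·wrap + 2·C·cosβ = 32·3.9041 + 2·79.8248 = 284.5814

L=284.581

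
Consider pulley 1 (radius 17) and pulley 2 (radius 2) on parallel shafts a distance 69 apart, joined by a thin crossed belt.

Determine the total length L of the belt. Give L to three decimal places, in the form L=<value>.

crossed belt: β = asin((r1+r2)/C) = asin(19/69) = 15.9836°
wrap1 = wrap2 = π + 2β = 211.9672°
tangent length = C·cosβ = 66.3325
L = (r1+r2)·wrap + 2·C·cosβ = 19·3.6995 + 2·66.3325 = 202.9560

L=202.956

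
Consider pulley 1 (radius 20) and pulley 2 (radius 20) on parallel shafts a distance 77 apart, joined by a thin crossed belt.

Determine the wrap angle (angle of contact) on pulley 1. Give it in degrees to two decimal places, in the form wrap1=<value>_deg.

wrap1=242.59_deg

crossed belt: β = asin((r1+r2)/C) = asin(40/77) = 31.2974°
wrap1 = wrap2 = π + 2β = 242.5948°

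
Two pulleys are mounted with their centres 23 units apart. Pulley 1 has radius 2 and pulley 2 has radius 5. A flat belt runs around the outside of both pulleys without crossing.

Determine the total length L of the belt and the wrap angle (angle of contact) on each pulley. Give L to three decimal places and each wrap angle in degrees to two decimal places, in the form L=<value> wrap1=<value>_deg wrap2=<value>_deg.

open belt: β = asin((r2−r1)/C) = asin(3/23) = 7.4947°
wrap1 = π − 2β = 165.0106°
wrap2 = π + 2β = 194.9894°
tangent length = C·cosβ = 22.8035
L = r1·wrap1 + r2·wrap2 + 2·C·cosβ = 2·2.8800 + 5·3.4032 + 2·22.8035 = 68.3830

L=68.383 wrap1=165.01_deg wrap2=194.99_deg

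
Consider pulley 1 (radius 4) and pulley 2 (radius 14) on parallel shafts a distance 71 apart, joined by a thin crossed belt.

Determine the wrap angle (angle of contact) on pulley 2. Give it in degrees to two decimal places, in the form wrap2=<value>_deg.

wrap2=209.37_deg

crossed belt: β = asin((r1+r2)/C) = asin(18/71) = 14.6860°
wrap1 = wrap2 = π + 2β = 209.3719°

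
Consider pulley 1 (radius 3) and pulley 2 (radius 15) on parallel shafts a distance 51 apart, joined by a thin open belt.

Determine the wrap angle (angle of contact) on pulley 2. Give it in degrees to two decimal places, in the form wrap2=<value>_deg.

open belt: β = asin((r2−r1)/C) = asin(12/51) = 13.6090°
wrap1 = π − 2β = 152.7821°
wrap2 = π + 2β = 207.2179°

wrap2=207.22_deg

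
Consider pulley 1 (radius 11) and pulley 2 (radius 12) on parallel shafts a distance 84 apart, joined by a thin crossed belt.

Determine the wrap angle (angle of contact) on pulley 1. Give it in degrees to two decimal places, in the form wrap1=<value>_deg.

crossed belt: β = asin((r1+r2)/C) = asin(23/84) = 15.8911°
wrap1 = wrap2 = π + 2β = 211.7822°

wrap1=211.78_deg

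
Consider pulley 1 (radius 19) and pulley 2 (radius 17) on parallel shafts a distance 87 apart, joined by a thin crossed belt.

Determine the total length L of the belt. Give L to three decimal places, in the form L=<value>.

crossed belt: β = asin((r1+r2)/C) = asin(36/87) = 24.4433°
wrap1 = wrap2 = π + 2β = 228.8867°
tangent length = C·cosβ = 79.2023
L = (r1+r2)·wrap + 2·C·cosβ = 36·3.9948 + 2·79.2023 = 302.2183

L=302.218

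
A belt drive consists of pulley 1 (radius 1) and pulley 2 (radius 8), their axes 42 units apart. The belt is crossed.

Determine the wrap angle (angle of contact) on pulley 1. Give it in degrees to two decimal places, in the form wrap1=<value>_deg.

wrap1=204.75_deg

crossed belt: β = asin((r1+r2)/C) = asin(9/42) = 12.3736°
wrap1 = wrap2 = π + 2β = 204.7473°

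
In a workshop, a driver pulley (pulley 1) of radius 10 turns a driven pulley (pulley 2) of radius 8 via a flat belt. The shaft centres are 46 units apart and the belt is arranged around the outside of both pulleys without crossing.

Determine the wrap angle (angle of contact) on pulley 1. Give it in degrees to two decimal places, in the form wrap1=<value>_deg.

open belt: β = asin((r2−r1)/C) = asin(-2/46) = -2.4919°
wrap1 = π − 2β = 184.9838°
wrap2 = π + 2β = 175.0162°

wrap1=184.98_deg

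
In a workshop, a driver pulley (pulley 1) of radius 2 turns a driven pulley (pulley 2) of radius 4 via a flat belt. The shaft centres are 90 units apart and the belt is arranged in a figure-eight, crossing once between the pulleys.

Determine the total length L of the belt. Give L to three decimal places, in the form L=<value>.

crossed belt: β = asin((r1+r2)/C) = asin(6/90) = 3.8226°
wrap1 = wrap2 = π + 2β = 187.6451°
tangent length = C·cosβ = 89.7998
L = (r1+r2)·wrap + 2·C·cosβ = 6·3.2750 + 2·89.7998 = 199.2497

L=199.250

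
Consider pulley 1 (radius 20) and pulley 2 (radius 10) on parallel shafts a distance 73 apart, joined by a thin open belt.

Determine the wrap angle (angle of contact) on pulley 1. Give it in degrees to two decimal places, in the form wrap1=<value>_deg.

wrap1=195.75_deg

open belt: β = asin((r2−r1)/C) = asin(-10/73) = -7.8735°
wrap1 = π − 2β = 195.7470°
wrap2 = π + 2β = 164.2530°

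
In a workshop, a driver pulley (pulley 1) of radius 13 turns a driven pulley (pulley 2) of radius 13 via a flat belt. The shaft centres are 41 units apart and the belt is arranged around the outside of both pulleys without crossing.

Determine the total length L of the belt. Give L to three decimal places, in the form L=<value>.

open belt: β = asin((r2−r1)/C) = asin(0/41) = 0.0000°
wrap1 = π − 2β = 180.0000°
wrap2 = π + 2β = 180.0000°
tangent length = C·cosβ = 41.0000
L = r1·wrap1 + r2·wrap2 + 2·C·cosβ = 13·3.1416 + 13·3.1416 + 2·41.0000 = 163.6814

L=163.681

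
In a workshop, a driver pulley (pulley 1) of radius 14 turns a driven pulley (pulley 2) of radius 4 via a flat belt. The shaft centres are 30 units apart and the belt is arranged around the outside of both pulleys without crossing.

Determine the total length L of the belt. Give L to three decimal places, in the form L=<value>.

L=119.914

open belt: β = asin((r2−r1)/C) = asin(-10/30) = -19.4712°
wrap1 = π − 2β = 218.9424°
wrap2 = π + 2β = 141.0576°
tangent length = C·cosβ = 28.2843
L = r1·wrap1 + r2·wrap2 + 2·C·cosβ = 14·3.8213 + 4·2.4619 + 2·28.2843 = 119.9139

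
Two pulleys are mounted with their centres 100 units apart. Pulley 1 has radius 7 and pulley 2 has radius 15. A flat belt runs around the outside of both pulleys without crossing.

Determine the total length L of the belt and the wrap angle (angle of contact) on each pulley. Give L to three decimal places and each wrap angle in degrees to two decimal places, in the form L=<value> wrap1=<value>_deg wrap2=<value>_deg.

open belt: β = asin((r2−r1)/C) = asin(8/100) = 4.5886°
wrap1 = π − 2β = 170.8229°
wrap2 = π + 2β = 189.1771°
tangent length = C·cosβ = 99.6795
L = r1·wrap1 + r2·wrap2 + 2·C·cosβ = 7·2.9814 + 15·3.3018 + 2·99.6795 = 269.7554

L=269.755 wrap1=170.82_deg wrap2=189.18_deg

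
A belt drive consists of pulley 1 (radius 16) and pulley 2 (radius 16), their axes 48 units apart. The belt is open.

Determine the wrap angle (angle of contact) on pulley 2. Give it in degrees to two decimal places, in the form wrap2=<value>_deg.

open belt: β = asin((r2−r1)/C) = asin(0/48) = 0.0000°
wrap1 = π − 2β = 180.0000°
wrap2 = π + 2β = 180.0000°

wrap2=180.00_deg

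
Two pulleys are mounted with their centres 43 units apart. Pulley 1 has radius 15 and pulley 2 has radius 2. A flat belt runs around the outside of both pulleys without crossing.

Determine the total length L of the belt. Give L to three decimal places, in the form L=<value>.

open belt: β = asin((r2−r1)/C) = asin(-13/43) = -17.5973°
wrap1 = π − 2β = 215.1947°
wrap2 = π + 2β = 144.8053°
tangent length = C·cosβ = 40.9878
L = r1·wrap1 + r2·wrap2 + 2·C·cosβ = 15·3.7559 + 2·2.5273 + 2·40.9878 = 143.3681

L=143.368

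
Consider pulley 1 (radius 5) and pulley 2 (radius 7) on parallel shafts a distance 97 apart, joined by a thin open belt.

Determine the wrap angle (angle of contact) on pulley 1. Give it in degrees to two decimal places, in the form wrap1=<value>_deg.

wrap1=177.64_deg

open belt: β = asin((r2−r1)/C) = asin(2/97) = 1.1814°
wrap1 = π − 2β = 177.6371°
wrap2 = π + 2β = 182.3629°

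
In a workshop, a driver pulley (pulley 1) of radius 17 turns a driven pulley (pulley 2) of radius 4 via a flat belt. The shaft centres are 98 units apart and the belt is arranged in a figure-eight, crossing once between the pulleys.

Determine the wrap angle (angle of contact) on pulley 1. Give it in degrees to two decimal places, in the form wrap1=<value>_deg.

crossed belt: β = asin((r1+r2)/C) = asin(21/98) = 12.3736°
wrap1 = wrap2 = π + 2β = 204.7473°

wrap1=204.75_deg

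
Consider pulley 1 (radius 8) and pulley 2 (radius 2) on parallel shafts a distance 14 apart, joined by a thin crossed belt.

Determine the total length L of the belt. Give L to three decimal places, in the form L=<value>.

L=66.924

crossed belt: β = asin((r1+r2)/C) = asin(10/14) = 45.5847°
wrap1 = wrap2 = π + 2β = 271.1694°
tangent length = C·cosβ = 9.7980
L = (r1+r2)·wrap + 2·C·cosβ = 10·4.7328 + 2·9.7980 = 66.9239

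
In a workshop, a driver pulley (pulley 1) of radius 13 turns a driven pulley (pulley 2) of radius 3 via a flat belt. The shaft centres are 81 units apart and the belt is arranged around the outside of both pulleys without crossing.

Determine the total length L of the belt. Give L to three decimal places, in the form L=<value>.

open belt: β = asin((r2−r1)/C) = asin(-10/81) = -7.0916°
wrap1 = π − 2β = 194.1833°
wrap2 = π + 2β = 165.8167°
tangent length = C·cosβ = 80.3803
L = r1·wrap1 + r2·wrap2 + 2·C·cosβ = 13·3.3891 + 3·2.8940 + 2·80.3803 = 213.5016

L=213.502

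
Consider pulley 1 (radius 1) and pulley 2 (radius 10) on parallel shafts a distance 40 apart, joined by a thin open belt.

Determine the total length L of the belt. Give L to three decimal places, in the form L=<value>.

open belt: β = asin((r2−r1)/C) = asin(9/40) = 13.0029°
wrap1 = π − 2β = 153.9942°
wrap2 = π + 2β = 206.0058°
tangent length = C·cosβ = 38.9744
L = r1·wrap1 + r2·wrap2 + 2·C·cosβ = 1·2.6877 + 10·3.5955 + 2·38.9744 = 116.5912

L=116.591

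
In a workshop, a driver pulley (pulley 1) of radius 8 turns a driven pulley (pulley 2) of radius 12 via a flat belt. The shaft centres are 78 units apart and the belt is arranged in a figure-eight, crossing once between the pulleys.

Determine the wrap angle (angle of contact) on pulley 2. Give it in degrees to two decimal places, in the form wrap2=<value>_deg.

crossed belt: β = asin((r1+r2)/C) = asin(20/78) = 14.8572°
wrap1 = wrap2 = π + 2β = 209.7143°

wrap2=209.71_deg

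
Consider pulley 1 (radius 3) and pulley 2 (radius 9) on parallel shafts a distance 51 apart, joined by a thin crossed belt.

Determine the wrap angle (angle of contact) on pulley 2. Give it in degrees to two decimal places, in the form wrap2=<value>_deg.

wrap2=207.22_deg

crossed belt: β = asin((r1+r2)/C) = asin(12/51) = 13.6090°
wrap1 = wrap2 = π + 2β = 207.2179°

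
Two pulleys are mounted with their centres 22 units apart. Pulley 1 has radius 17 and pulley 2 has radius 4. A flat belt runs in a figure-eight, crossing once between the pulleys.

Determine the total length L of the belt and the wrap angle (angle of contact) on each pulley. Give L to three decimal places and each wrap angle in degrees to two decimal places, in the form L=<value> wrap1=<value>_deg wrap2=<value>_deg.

crossed belt: β = asin((r1+r2)/C) = asin(21/22) = 72.6586°
wrap1 = wrap2 = π + 2β = 325.3171°
tangent length = C·cosβ = 6.5574
L = (r1+r2)·wrap + 2·C·cosβ = 21·5.6779 + 2·6.5574 = 132.3498

L=132.350 wrap1=325.32_deg wrap2=325.32_deg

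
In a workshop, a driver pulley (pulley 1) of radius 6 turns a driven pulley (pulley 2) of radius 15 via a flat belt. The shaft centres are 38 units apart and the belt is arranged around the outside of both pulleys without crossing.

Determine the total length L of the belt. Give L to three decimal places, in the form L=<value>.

open belt: β = asin((r2−r1)/C) = asin(9/38) = 13.7002°
wrap1 = π − 2β = 152.5995°
wrap2 = π + 2β = 207.4005°
tangent length = C·cosβ = 36.9188
L = r1·wrap1 + r2·wrap2 + 2·C·cosβ = 6·2.6634 + 15·3.6198 + 2·36.9188 = 144.1152

L=144.115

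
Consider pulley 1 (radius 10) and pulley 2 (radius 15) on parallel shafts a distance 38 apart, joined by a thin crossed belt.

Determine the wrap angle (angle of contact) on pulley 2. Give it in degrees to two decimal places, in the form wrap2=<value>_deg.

wrap2=262.28_deg

crossed belt: β = asin((r1+r2)/C) = asin(25/38) = 41.1395°
wrap1 = wrap2 = π + 2β = 262.2790°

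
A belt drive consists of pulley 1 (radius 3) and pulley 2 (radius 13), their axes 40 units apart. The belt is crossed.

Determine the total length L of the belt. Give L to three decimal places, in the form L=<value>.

L=136.755

crossed belt: β = asin((r1+r2)/C) = asin(16/40) = 23.5782°
wrap1 = wrap2 = π + 2β = 227.1564°
tangent length = C·cosβ = 36.6606
L = (r1+r2)·wrap + 2·C·cosβ = 16·3.9646 + 2·36.6606 = 136.7552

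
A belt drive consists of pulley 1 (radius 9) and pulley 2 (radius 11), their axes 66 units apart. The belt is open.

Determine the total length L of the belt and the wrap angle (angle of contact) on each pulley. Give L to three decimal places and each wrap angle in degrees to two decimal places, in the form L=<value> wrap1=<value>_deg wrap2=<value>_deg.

open belt: β = asin((r2−r1)/C) = asin(2/66) = 1.7365°
wrap1 = π − 2β = 176.5270°
wrap2 = π + 2β = 183.4730°
tangent length = C·cosβ = 65.9697
L = r1·wrap1 + r2·wrap2 + 2·C·cosβ = 9·3.0810 + 11·3.2022 + 2·65.9697 = 194.8925

L=194.892 wrap1=176.53_deg wrap2=183.47_deg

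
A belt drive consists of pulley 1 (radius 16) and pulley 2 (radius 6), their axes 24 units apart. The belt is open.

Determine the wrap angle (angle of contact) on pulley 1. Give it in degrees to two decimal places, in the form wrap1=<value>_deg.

open belt: β = asin((r2−r1)/C) = asin(-10/24) = -24.6243°
wrap1 = π − 2β = 229.2486°
wrap2 = π + 2β = 130.7514°

wrap1=229.25_deg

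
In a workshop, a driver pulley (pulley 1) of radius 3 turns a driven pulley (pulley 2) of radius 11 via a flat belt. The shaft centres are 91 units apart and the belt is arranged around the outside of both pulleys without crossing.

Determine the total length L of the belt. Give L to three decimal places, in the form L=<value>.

open belt: β = asin((r2−r1)/C) = asin(8/91) = 5.0435°
wrap1 = π − 2β = 169.9130°
wrap2 = π + 2β = 190.0870°
tangent length = C·cosβ = 90.6477
L = r1·wrap1 + r2·wrap2 + 2·C·cosβ = 3·2.9655 + 11·3.3176 + 2·90.6477 = 226.6860

L=226.686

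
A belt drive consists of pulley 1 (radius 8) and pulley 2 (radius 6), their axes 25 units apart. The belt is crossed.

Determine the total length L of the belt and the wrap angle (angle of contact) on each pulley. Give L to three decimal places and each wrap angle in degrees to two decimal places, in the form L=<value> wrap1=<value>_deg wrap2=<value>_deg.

L=102.050 wrap1=248.11_deg wrap2=248.11_deg

crossed belt: β = asin((r1+r2)/C) = asin(14/25) = 34.0558°
wrap1 = wrap2 = π + 2β = 248.1116°
tangent length = C·cosβ = 20.7123
L = (r1+r2)·wrap + 2·C·cosβ = 14·4.3304 + 2·20.7123 = 102.0497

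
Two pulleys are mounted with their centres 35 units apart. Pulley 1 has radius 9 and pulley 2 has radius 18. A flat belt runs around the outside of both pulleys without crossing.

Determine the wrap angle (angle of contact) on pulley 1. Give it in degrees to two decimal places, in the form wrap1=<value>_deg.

open belt: β = asin((r2−r1)/C) = asin(9/35) = 14.9006°
wrap1 = π − 2β = 150.1988°
wrap2 = π + 2β = 209.8012°

wrap1=150.20_deg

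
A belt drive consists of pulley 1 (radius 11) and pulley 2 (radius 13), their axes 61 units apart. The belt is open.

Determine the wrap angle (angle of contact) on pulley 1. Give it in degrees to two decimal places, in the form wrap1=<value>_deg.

wrap1=176.24_deg

open belt: β = asin((r2−r1)/C) = asin(2/61) = 1.8789°
wrap1 = π − 2β = 176.2422°
wrap2 = π + 2β = 183.7578°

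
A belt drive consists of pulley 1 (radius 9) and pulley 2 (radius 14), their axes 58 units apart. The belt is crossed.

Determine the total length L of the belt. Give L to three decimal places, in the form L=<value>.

L=197.503

crossed belt: β = asin((r1+r2)/C) = asin(23/58) = 23.3628°
wrap1 = wrap2 = π + 2β = 226.7256°
tangent length = C·cosβ = 53.2447
L = (r1+r2)·wrap + 2·C·cosβ = 23·3.9571 + 2·53.2447 = 197.5029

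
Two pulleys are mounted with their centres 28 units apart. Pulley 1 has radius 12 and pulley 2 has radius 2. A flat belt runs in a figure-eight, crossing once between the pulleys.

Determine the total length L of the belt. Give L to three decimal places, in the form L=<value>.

crossed belt: β = asin((r1+r2)/C) = asin(14/28) = 30.0000°
wrap1 = wrap2 = π + 2β = 240.0000°
tangent length = C·cosβ = 24.2487
L = (r1+r2)·wrap + 2·C·cosβ = 14·4.1888 + 2·24.2487 = 107.1405

L=107.140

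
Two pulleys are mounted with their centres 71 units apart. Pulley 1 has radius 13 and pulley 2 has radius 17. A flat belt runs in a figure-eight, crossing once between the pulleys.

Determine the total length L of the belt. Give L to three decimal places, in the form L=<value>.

crossed belt: β = asin((r1+r2)/C) = asin(30/71) = 24.9947°
wrap1 = wrap2 = π + 2β = 229.9895°
tangent length = C·cosβ = 64.3506
L = (r1+r2)·wrap + 2·C·cosβ = 30·4.0141 + 2·64.3506 = 249.1234

L=249.123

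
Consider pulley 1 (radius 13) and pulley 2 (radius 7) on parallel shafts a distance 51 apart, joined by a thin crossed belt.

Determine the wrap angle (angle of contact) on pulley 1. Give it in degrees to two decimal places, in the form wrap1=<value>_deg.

crossed belt: β = asin((r1+r2)/C) = asin(20/51) = 23.0888°
wrap1 = wrap2 = π + 2β = 226.1775°

wrap1=226.18_deg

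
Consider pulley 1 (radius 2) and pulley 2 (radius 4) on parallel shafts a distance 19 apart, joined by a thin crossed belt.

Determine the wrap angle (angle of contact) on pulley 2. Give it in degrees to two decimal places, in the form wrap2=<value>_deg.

crossed belt: β = asin((r1+r2)/C) = asin(6/19) = 18.4085°
wrap1 = wrap2 = π + 2β = 216.8170°

wrap2=216.82_deg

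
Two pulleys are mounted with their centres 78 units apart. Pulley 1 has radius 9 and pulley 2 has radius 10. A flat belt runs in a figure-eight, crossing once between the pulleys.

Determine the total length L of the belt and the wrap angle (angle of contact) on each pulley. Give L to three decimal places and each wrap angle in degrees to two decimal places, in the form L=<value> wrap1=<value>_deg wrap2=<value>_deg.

crossed belt: β = asin((r1+r2)/C) = asin(19/78) = 14.0985°
wrap1 = wrap2 = π + 2β = 208.1970°
tangent length = C·cosβ = 75.6505
L = (r1+r2)·wrap + 2·C·cosβ = 19·3.6337 + 2·75.6505 = 220.3418

L=220.342 wrap1=208.20_deg wrap2=208.20_deg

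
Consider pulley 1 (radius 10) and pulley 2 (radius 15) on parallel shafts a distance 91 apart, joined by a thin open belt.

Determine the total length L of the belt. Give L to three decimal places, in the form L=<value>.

open belt: β = asin((r2−r1)/C) = asin(5/91) = 3.1497°
wrap1 = π − 2β = 173.7006°
wrap2 = π + 2β = 186.2994°
tangent length = C·cosβ = 90.8625
L = r1·wrap1 + r2·wrap2 + 2·C·cosβ = 10·3.0316 + 15·3.2515 + 2·90.8625 = 260.8146

L=260.815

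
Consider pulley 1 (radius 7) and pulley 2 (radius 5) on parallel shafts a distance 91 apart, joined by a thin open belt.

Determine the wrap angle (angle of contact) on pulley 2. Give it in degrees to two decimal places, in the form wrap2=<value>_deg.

wrap2=177.48_deg

open belt: β = asin((r2−r1)/C) = asin(-2/91) = -1.2593°
wrap1 = π − 2β = 182.5187°
wrap2 = π + 2β = 177.4813°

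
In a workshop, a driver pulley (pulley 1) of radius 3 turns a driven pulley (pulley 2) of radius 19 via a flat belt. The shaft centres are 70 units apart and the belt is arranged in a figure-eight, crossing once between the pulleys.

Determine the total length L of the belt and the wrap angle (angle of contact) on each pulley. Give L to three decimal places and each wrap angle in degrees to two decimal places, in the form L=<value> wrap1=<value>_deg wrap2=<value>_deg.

L=216.088 wrap1=216.64_deg wrap2=216.64_deg

crossed belt: β = asin((r1+r2)/C) = asin(22/70) = 18.3177°
wrap1 = wrap2 = π + 2β = 216.6354°
tangent length = C·cosβ = 66.4530
L = (r1+r2)·wrap + 2·C·cosβ = 22·3.7810 + 2·66.4530 = 216.0880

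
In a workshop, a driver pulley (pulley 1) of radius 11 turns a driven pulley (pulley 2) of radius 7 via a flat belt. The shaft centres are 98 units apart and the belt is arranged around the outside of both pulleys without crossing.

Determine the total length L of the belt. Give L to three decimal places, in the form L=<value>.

open belt: β = asin((r2−r1)/C) = asin(-4/98) = -2.3393°
wrap1 = π − 2β = 184.6785°
wrap2 = π + 2β = 175.3215°
tangent length = C·cosβ = 97.9183
L = r1·wrap1 + r2·wrap2 + 2·C·cosβ = 11·3.2232 + 7·3.0599 + 2·97.9183 = 252.7120

L=252.712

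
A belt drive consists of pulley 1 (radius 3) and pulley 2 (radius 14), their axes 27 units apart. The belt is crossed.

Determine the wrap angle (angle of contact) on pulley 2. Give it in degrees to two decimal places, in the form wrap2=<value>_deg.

crossed belt: β = asin((r1+r2)/C) = asin(17/27) = 39.0228°
wrap1 = wrap2 = π + 2β = 258.0456°

wrap2=258.05_deg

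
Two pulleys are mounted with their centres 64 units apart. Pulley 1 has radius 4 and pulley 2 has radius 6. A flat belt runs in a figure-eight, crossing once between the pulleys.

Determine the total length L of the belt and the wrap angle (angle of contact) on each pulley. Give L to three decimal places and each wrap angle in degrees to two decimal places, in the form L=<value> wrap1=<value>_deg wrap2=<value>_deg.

L=160.982 wrap1=197.98_deg wrap2=197.98_deg

crossed belt: β = asin((r1+r2)/C) = asin(10/64) = 8.9893°
wrap1 = wrap2 = π + 2β = 197.9786°
tangent length = C·cosβ = 63.2139
L = (r1+r2)·wrap + 2·C·cosβ = 10·3.4554 + 2·63.2139 = 160.9816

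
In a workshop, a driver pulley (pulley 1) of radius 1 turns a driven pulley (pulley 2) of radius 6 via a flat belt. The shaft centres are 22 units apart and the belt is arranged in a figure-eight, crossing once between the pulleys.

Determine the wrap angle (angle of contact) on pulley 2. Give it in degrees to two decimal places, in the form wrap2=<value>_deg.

wrap2=217.11_deg

crossed belt: β = asin((r1+r2)/C) = asin(7/22) = 18.5530°
wrap1 = wrap2 = π + 2β = 217.1060°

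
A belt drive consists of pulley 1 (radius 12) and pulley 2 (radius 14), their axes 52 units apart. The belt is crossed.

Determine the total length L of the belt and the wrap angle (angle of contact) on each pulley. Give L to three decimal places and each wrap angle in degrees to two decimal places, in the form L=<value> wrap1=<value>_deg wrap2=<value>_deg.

crossed belt: β = asin((r1+r2)/C) = asin(26/52) = 30.0000°
wrap1 = wrap2 = π + 2β = 240.0000°
tangent length = C·cosβ = 45.0333
L = (r1+r2)·wrap + 2·C·cosβ = 26·4.1888 + 2·45.0333 = 198.9752

L=198.975 wrap1=240.00_deg wrap2=240.00_deg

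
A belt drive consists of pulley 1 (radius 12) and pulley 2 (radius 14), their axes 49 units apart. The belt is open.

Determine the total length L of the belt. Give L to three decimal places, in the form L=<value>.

L=179.763

open belt: β = asin((r2−r1)/C) = asin(2/49) = 2.3393°
wrap1 = π − 2β = 175.3215°
wrap2 = π + 2β = 184.6785°
tangent length = C·cosβ = 48.9592
L = r1·wrap1 + r2·wrap2 + 2·C·cosβ = 12·3.0599 + 14·3.2232 + 2·48.9592 = 179.7631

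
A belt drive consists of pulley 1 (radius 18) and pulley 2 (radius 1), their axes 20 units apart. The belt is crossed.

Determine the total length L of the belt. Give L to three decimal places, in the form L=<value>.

crossed belt: β = asin((r1+r2)/C) = asin(19/20) = 71.8051°
wrap1 = wrap2 = π + 2β = 323.6103°
tangent length = C·cosβ = 6.2450
L = (r1+r2)·wrap + 2·C·cosβ = 19·5.6481 + 2·6.2450 = 119.8032

L=119.803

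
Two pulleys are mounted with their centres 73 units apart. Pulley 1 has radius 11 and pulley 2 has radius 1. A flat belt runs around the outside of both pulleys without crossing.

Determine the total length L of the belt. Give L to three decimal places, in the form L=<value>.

L=185.071

open belt: β = asin((r2−r1)/C) = asin(-10/73) = -7.8735°
wrap1 = π − 2β = 195.7470°
wrap2 = π + 2β = 164.2530°
tangent length = C·cosβ = 72.3118
L = r1·wrap1 + r2·wrap2 + 2·C·cosβ = 11·3.4164 + 1·2.8668 + 2·72.3118 = 185.0711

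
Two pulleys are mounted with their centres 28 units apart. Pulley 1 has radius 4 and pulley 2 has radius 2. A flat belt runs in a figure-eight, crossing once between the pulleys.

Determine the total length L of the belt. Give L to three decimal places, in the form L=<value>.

crossed belt: β = asin((r1+r2)/C) = asin(6/28) = 12.3736°
wrap1 = wrap2 = π + 2β = 204.7473°
tangent length = C·cosβ = 27.3496
L = (r1+r2)·wrap + 2·C·cosβ = 6·3.5735 + 2·27.3496 = 76.1403

L=76.140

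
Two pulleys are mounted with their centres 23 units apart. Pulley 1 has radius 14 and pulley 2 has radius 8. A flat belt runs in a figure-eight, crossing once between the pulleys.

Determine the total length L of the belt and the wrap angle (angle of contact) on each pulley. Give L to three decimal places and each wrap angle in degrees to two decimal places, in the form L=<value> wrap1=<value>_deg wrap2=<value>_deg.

L=138.624 wrap1=326.09_deg wrap2=326.09_deg

crossed belt: β = asin((r1+r2)/C) = asin(22/23) = 73.0426°
wrap1 = wrap2 = π + 2β = 326.0851°
tangent length = C·cosβ = 6.7082
L = (r1+r2)·wrap + 2·C·cosβ = 22·5.6913 + 2·6.7082 = 138.6241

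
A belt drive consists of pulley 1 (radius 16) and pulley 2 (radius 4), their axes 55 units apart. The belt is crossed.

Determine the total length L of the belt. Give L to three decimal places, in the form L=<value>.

L=180.188

crossed belt: β = asin((r1+r2)/C) = asin(20/55) = 21.3237°
wrap1 = wrap2 = π + 2β = 222.6474°
tangent length = C·cosβ = 51.2348
L = (r1+r2)·wrap + 2·C·cosβ = 20·3.8859 + 2·51.2348 = 180.1881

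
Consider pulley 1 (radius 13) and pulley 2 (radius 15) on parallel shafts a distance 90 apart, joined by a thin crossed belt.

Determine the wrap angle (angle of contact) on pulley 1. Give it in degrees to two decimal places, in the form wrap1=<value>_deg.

wrap1=216.25_deg

crossed belt: β = asin((r1+r2)/C) = asin(28/90) = 18.1262°
wrap1 = wrap2 = π + 2β = 216.2524°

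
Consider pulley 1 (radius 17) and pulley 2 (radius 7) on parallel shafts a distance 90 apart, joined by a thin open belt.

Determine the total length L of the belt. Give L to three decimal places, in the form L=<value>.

open belt: β = asin((r2−r1)/C) = asin(-10/90) = -6.3794°
wrap1 = π − 2β = 192.7587°
wrap2 = π + 2β = 167.2413°
tangent length = C·cosβ = 89.4427
L = r1·wrap1 + r2·wrap2 + 2·C·cosβ = 17·3.3643 + 7·2.9189 + 2·89.4427 = 256.5105

L=256.510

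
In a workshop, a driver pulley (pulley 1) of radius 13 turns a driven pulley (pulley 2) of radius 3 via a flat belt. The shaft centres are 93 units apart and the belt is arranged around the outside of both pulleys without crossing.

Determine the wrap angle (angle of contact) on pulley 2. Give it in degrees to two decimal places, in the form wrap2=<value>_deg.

wrap2=167.65_deg

open belt: β = asin((r2−r1)/C) = asin(-10/93) = -6.1728°
wrap1 = π − 2β = 192.3455°
wrap2 = π + 2β = 167.6545°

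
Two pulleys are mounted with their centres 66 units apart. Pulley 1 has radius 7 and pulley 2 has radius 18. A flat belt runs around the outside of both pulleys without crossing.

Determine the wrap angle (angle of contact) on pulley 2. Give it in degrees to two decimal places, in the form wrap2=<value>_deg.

open belt: β = asin((r2−r1)/C) = asin(11/66) = 9.5941°
wrap1 = π − 2β = 160.8119°
wrap2 = π + 2β = 199.1881°

wrap2=199.19_deg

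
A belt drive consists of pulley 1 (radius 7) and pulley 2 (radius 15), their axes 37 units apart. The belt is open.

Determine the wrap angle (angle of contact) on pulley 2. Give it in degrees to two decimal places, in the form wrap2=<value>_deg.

open belt: β = asin((r2−r1)/C) = asin(8/37) = 12.4869°
wrap1 = π − 2β = 155.0262°
wrap2 = π + 2β = 204.9738°

wrap2=204.97_deg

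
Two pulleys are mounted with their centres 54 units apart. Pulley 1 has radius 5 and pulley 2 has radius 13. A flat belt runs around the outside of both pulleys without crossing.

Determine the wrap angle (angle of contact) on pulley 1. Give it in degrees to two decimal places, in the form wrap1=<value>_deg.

wrap1=162.96_deg

open belt: β = asin((r2−r1)/C) = asin(8/54) = 8.5196°
wrap1 = π − 2β = 162.9608°
wrap2 = π + 2β = 197.0392°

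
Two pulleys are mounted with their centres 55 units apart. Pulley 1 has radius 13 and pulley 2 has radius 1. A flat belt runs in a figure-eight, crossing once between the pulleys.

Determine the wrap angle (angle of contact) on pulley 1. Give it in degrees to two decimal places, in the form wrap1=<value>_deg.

wrap1=209.49_deg

crossed belt: β = asin((r1+r2)/C) = asin(14/55) = 14.7467°
wrap1 = wrap2 = π + 2β = 209.4933°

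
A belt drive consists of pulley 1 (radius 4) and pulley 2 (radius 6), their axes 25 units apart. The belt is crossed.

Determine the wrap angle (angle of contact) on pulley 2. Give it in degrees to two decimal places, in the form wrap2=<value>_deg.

crossed belt: β = asin((r1+r2)/C) = asin(10/25) = 23.5782°
wrap1 = wrap2 = π + 2β = 227.1564°

wrap2=227.16_deg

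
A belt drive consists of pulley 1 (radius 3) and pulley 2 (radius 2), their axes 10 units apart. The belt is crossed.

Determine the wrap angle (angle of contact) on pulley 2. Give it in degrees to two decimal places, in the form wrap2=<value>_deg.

crossed belt: β = asin((r1+r2)/C) = asin(5/10) = 30.0000°
wrap1 = wrap2 = π + 2β = 240.0000°

wrap2=240.00_deg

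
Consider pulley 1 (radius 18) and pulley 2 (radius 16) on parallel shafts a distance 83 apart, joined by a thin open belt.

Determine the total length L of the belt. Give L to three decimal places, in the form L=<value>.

L=272.862

open belt: β = asin((r2−r1)/C) = asin(-2/83) = -1.3808°
wrap1 = π − 2β = 182.7615°
wrap2 = π + 2β = 177.2385°
tangent length = C·cosβ = 82.9759
L = r1·wrap1 + r2·wrap2 + 2·C·cosβ = 18·3.1898 + 16·3.0934 + 2·82.9759 = 272.8623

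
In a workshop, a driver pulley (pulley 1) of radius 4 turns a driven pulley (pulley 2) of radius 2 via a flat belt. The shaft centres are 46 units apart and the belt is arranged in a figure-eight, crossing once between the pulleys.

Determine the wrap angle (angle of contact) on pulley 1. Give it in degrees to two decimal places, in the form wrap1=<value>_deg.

wrap1=194.99_deg

crossed belt: β = asin((r1+r2)/C) = asin(6/46) = 7.4947°
wrap1 = wrap2 = π + 2β = 194.9894°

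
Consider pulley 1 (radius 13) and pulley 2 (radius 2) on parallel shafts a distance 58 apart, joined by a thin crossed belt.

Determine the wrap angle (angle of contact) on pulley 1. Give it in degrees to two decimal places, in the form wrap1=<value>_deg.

wrap1=209.98_deg

crossed belt: β = asin((r1+r2)/C) = asin(15/58) = 14.9882°
wrap1 = wrap2 = π + 2β = 209.9765°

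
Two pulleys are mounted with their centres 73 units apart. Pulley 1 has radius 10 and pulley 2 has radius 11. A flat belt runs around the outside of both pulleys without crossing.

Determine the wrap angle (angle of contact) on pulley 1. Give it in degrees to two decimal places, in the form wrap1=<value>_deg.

open belt: β = asin((r2−r1)/C) = asin(1/73) = 0.7849°
wrap1 = π − 2β = 178.4302°
wrap2 = π + 2β = 181.5698°

wrap1=178.43_deg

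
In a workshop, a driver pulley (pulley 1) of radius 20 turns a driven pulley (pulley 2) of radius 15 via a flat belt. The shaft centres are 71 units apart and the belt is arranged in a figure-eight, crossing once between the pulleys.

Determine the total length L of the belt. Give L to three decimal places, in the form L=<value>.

crossed belt: β = asin((r1+r2)/C) = asin(35/71) = 29.5352°
wrap1 = wrap2 = π + 2β = 239.0703°
tangent length = C·cosβ = 61.7738
L = (r1+r2)·wrap + 2·C·cosβ = 35·4.1726 + 2·61.7738 = 269.5873

L=269.587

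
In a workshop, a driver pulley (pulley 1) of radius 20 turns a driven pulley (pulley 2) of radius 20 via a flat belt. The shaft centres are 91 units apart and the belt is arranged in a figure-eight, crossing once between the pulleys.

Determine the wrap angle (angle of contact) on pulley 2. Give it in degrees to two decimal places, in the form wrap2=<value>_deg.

crossed belt: β = asin((r1+r2)/C) = asin(40/91) = 26.0758°
wrap1 = wrap2 = π + 2β = 232.1517°

wrap2=232.15_deg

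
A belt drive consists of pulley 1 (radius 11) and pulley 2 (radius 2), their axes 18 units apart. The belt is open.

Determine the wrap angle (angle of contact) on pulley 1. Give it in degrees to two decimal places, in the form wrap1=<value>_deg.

wrap1=240.00_deg

open belt: β = asin((r2−r1)/C) = asin(-9/18) = -30.0000°
wrap1 = π − 2β = 240.0000°
wrap2 = π + 2β = 120.0000°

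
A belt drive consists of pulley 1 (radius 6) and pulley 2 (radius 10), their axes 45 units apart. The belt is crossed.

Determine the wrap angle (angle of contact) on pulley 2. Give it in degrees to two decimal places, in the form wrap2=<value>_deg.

wrap2=221.65_deg

crossed belt: β = asin((r1+r2)/C) = asin(16/45) = 20.8275°
wrap1 = wrap2 = π + 2β = 221.6550°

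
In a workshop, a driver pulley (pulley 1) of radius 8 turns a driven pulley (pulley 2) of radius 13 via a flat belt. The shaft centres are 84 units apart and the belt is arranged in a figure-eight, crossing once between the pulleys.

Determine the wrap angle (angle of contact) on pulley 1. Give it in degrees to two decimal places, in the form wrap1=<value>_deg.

crossed belt: β = asin((r1+r2)/C) = asin(21/84) = 14.4775°
wrap1 = wrap2 = π + 2β = 208.9550°

wrap1=208.96_deg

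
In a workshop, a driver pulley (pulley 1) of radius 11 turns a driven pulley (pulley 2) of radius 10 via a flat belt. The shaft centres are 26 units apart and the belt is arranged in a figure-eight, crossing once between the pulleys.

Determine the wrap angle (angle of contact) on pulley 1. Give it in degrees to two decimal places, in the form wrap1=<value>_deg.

wrap1=287.74_deg

crossed belt: β = asin((r1+r2)/C) = asin(21/26) = 53.8711°
wrap1 = wrap2 = π + 2β = 287.7421°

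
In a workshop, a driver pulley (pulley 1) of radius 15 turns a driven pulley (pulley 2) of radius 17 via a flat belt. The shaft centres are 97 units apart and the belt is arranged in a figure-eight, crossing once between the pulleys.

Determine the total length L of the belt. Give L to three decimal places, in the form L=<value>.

L=305.187

crossed belt: β = asin((r1+r2)/C) = asin(32/97) = 19.2625°
wrap1 = wrap2 = π + 2β = 218.5250°
tangent length = C·cosβ = 91.5696
L = (r1+r2)·wrap + 2·C·cosβ = 32·3.8140 + 2·91.5696 = 305.1867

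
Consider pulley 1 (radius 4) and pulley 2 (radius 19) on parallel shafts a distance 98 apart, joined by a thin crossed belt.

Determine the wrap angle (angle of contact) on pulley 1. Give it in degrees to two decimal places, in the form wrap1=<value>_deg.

wrap1=207.15_deg

crossed belt: β = asin((r1+r2)/C) = asin(23/98) = 13.5736°
wrap1 = wrap2 = π + 2β = 207.1472°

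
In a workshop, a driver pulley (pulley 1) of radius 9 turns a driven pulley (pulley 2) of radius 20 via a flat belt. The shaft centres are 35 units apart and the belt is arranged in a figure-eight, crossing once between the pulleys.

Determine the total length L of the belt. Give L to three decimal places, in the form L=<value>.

crossed belt: β = asin((r1+r2)/C) = asin(29/35) = 55.9523°
wrap1 = wrap2 = π + 2β = 291.9045°
tangent length = C·cosβ = 19.5959
L = (r1+r2)·wrap + 2·C·cosβ = 29·5.0947 + 2·19.5959 = 186.9380

L=186.938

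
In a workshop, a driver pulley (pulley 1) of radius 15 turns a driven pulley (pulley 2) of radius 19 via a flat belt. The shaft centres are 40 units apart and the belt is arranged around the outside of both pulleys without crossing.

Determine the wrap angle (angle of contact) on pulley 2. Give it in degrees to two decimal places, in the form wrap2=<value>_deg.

wrap2=191.48_deg

open belt: β = asin((r2−r1)/C) = asin(4/40) = 5.7392°
wrap1 = π − 2β = 168.5217°
wrap2 = π + 2β = 191.4783°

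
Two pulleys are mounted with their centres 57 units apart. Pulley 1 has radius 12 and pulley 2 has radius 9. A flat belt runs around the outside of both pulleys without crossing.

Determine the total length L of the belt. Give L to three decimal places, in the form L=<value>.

open belt: β = asin((r2−r1)/C) = asin(-3/57) = -3.0170°
wrap1 = π − 2β = 186.0339°
wrap2 = π + 2β = 173.9661°
tangent length = C·cosβ = 56.9210
L = r1·wrap1 + r2·wrap2 + 2·C·cosβ = 12·3.2469 + 9·3.0363 + 2·56.9210 = 180.1314

L=180.131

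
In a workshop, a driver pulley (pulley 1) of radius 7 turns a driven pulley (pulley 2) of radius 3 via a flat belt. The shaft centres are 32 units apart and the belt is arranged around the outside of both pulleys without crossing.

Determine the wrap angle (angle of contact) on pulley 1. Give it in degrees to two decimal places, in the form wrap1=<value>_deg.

wrap1=194.36_deg

open belt: β = asin((r2−r1)/C) = asin(-4/32) = -7.1808°
wrap1 = π − 2β = 194.3615°
wrap2 = π + 2β = 165.6385°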